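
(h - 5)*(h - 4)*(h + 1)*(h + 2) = h^4 - 6*h^3 - 5*h^2 + 42*h + 40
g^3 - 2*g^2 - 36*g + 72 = (g - 6)*(g - 2)*(g + 6)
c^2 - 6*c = c*(c - 6)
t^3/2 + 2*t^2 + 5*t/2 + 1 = (t/2 + 1/2)*(t + 1)*(t + 2)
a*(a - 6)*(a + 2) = a^3 - 4*a^2 - 12*a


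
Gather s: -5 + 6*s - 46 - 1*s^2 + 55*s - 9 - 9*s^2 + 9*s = -10*s^2 + 70*s - 60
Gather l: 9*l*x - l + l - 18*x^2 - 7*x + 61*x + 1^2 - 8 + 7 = 9*l*x - 18*x^2 + 54*x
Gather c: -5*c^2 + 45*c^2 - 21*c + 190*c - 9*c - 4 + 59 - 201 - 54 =40*c^2 + 160*c - 200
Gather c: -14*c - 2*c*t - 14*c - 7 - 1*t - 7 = c*(-2*t - 28) - t - 14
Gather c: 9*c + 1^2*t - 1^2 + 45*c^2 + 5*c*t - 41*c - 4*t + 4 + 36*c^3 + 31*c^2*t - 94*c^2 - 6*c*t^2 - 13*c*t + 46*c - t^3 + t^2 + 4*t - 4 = 36*c^3 + c^2*(31*t - 49) + c*(-6*t^2 - 8*t + 14) - t^3 + t^2 + t - 1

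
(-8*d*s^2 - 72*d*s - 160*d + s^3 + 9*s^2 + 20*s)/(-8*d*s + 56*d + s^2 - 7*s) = (s^2 + 9*s + 20)/(s - 7)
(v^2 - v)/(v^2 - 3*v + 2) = v/(v - 2)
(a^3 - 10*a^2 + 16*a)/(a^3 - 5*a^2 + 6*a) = (a - 8)/(a - 3)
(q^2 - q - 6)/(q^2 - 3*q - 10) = (q - 3)/(q - 5)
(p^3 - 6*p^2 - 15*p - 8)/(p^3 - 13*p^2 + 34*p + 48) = (p + 1)/(p - 6)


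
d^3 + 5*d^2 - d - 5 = (d - 1)*(d + 1)*(d + 5)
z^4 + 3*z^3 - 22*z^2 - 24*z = z*(z - 4)*(z + 1)*(z + 6)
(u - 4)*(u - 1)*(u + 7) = u^3 + 2*u^2 - 31*u + 28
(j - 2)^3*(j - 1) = j^4 - 7*j^3 + 18*j^2 - 20*j + 8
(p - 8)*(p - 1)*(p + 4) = p^3 - 5*p^2 - 28*p + 32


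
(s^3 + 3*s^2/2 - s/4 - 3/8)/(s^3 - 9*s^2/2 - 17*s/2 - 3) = (s^2 + s - 3/4)/(s^2 - 5*s - 6)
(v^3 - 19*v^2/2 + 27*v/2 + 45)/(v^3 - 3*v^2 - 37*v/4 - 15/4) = 2*(v - 6)/(2*v + 1)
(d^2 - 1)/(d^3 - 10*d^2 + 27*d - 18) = (d + 1)/(d^2 - 9*d + 18)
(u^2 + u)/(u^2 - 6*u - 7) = u/(u - 7)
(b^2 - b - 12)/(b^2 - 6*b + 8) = (b + 3)/(b - 2)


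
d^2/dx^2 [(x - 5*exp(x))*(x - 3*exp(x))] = -8*x*exp(x) + 60*exp(2*x) - 16*exp(x) + 2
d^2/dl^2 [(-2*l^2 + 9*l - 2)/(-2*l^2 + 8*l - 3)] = 4*(-2*l^3 - 6*l^2 + 33*l - 41)/(8*l^6 - 96*l^5 + 420*l^4 - 800*l^3 + 630*l^2 - 216*l + 27)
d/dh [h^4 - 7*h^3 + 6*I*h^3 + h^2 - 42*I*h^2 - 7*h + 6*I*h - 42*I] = 4*h^3 + h^2*(-21 + 18*I) + h*(2 - 84*I) - 7 + 6*I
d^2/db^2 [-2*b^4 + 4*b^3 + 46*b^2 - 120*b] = -24*b^2 + 24*b + 92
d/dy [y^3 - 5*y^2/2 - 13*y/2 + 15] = 3*y^2 - 5*y - 13/2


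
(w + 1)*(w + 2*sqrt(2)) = w^2 + w + 2*sqrt(2)*w + 2*sqrt(2)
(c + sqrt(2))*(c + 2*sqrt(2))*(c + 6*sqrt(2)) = c^3 + 9*sqrt(2)*c^2 + 40*c + 24*sqrt(2)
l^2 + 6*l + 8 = (l + 2)*(l + 4)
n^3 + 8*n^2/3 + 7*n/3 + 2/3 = (n + 2/3)*(n + 1)^2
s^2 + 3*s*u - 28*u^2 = (s - 4*u)*(s + 7*u)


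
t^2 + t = t*(t + 1)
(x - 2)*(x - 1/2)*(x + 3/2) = x^3 - x^2 - 11*x/4 + 3/2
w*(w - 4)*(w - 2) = w^3 - 6*w^2 + 8*w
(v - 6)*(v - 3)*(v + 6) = v^3 - 3*v^2 - 36*v + 108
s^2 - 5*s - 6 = (s - 6)*(s + 1)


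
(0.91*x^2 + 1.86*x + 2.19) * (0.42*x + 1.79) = 0.3822*x^3 + 2.4101*x^2 + 4.2492*x + 3.9201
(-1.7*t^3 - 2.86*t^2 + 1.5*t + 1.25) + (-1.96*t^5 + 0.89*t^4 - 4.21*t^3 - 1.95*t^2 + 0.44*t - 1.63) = -1.96*t^5 + 0.89*t^4 - 5.91*t^3 - 4.81*t^2 + 1.94*t - 0.38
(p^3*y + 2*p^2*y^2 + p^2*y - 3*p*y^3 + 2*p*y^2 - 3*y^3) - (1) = p^3*y + 2*p^2*y^2 + p^2*y - 3*p*y^3 + 2*p*y^2 - 3*y^3 - 1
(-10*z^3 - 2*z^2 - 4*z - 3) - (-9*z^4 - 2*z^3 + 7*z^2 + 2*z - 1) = 9*z^4 - 8*z^3 - 9*z^2 - 6*z - 2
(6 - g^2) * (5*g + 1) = -5*g^3 - g^2 + 30*g + 6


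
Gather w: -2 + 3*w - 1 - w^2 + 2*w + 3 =-w^2 + 5*w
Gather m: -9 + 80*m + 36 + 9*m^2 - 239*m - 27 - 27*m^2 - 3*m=-18*m^2 - 162*m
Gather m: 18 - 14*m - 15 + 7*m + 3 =6 - 7*m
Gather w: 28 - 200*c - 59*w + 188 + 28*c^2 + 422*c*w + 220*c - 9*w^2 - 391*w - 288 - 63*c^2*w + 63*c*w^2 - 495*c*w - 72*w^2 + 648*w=28*c^2 + 20*c + w^2*(63*c - 81) + w*(-63*c^2 - 73*c + 198) - 72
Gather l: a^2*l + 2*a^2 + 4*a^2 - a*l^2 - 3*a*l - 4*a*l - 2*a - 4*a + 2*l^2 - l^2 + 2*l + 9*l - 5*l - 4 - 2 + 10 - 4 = 6*a^2 - 6*a + l^2*(1 - a) + l*(a^2 - 7*a + 6)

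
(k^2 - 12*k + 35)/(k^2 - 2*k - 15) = (k - 7)/(k + 3)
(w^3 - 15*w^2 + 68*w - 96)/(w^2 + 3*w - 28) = (w^2 - 11*w + 24)/(w + 7)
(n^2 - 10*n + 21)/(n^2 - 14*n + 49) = (n - 3)/(n - 7)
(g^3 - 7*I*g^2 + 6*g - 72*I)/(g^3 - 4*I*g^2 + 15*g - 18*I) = (g - 4*I)/(g - I)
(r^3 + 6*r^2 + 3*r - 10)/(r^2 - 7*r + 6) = (r^2 + 7*r + 10)/(r - 6)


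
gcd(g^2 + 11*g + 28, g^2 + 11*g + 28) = g^2 + 11*g + 28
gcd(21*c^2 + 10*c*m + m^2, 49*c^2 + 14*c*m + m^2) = 7*c + m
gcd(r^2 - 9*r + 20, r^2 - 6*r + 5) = r - 5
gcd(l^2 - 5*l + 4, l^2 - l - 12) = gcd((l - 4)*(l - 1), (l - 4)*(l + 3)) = l - 4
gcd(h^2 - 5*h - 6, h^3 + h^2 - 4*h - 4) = h + 1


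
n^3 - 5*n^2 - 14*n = n*(n - 7)*(n + 2)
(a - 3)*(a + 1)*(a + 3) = a^3 + a^2 - 9*a - 9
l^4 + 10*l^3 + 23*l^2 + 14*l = l*(l + 1)*(l + 2)*(l + 7)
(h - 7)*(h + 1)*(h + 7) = h^3 + h^2 - 49*h - 49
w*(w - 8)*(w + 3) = w^3 - 5*w^2 - 24*w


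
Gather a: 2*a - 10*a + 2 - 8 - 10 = -8*a - 16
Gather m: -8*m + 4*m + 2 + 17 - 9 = 10 - 4*m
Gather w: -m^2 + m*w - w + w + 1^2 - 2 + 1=-m^2 + m*w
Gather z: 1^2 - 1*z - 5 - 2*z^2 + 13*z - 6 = -2*z^2 + 12*z - 10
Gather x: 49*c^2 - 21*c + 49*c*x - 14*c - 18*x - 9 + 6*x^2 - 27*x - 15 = 49*c^2 - 35*c + 6*x^2 + x*(49*c - 45) - 24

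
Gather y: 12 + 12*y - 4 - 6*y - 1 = 6*y + 7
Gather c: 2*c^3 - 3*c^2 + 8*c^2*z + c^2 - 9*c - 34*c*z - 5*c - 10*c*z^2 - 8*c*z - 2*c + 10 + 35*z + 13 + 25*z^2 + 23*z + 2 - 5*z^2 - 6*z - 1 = 2*c^3 + c^2*(8*z - 2) + c*(-10*z^2 - 42*z - 16) + 20*z^2 + 52*z + 24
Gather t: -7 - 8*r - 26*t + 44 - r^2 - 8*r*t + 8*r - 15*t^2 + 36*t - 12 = -r^2 - 15*t^2 + t*(10 - 8*r) + 25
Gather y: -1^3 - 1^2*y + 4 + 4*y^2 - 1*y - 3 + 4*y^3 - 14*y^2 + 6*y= 4*y^3 - 10*y^2 + 4*y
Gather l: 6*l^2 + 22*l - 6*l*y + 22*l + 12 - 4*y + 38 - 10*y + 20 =6*l^2 + l*(44 - 6*y) - 14*y + 70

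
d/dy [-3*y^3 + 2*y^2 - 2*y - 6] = -9*y^2 + 4*y - 2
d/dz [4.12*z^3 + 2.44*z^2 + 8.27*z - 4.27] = 12.36*z^2 + 4.88*z + 8.27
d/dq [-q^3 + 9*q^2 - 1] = 3*q*(6 - q)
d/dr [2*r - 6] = 2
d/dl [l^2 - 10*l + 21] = 2*l - 10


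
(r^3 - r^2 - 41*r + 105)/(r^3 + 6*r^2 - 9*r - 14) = (r^2 - 8*r + 15)/(r^2 - r - 2)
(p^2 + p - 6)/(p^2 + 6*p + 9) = (p - 2)/(p + 3)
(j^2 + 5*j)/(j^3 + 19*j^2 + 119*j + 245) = j/(j^2 + 14*j + 49)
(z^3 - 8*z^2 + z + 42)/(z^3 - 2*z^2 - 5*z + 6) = (z - 7)/(z - 1)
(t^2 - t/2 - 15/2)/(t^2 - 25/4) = 2*(t - 3)/(2*t - 5)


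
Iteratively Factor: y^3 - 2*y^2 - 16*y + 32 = (y + 4)*(y^2 - 6*y + 8) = (y - 2)*(y + 4)*(y - 4)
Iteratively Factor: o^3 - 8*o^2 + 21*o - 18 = (o - 2)*(o^2 - 6*o + 9) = (o - 3)*(o - 2)*(o - 3)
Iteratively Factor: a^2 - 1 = (a - 1)*(a + 1)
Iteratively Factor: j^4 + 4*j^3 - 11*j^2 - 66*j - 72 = (j + 3)*(j^3 + j^2 - 14*j - 24) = (j + 2)*(j + 3)*(j^2 - j - 12) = (j + 2)*(j + 3)^2*(j - 4)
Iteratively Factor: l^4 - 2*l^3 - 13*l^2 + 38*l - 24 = (l - 3)*(l^3 + l^2 - 10*l + 8) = (l - 3)*(l - 2)*(l^2 + 3*l - 4) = (l - 3)*(l - 2)*(l + 4)*(l - 1)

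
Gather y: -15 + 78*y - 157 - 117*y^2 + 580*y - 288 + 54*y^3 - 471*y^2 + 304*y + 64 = 54*y^3 - 588*y^2 + 962*y - 396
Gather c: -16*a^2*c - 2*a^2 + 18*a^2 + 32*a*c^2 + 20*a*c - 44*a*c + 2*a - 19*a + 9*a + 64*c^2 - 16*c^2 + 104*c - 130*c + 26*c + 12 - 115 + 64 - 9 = 16*a^2 - 8*a + c^2*(32*a + 48) + c*(-16*a^2 - 24*a) - 48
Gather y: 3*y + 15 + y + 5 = 4*y + 20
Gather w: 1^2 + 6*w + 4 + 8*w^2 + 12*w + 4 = 8*w^2 + 18*w + 9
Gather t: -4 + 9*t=9*t - 4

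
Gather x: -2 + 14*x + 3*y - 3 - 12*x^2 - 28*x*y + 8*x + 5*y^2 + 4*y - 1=-12*x^2 + x*(22 - 28*y) + 5*y^2 + 7*y - 6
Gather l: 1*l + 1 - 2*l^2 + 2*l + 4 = -2*l^2 + 3*l + 5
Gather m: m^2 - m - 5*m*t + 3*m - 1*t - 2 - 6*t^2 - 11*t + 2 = m^2 + m*(2 - 5*t) - 6*t^2 - 12*t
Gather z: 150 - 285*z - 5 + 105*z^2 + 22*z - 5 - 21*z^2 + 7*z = 84*z^2 - 256*z + 140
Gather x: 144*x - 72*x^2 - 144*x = -72*x^2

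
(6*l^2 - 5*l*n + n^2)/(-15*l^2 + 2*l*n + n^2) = (-2*l + n)/(5*l + n)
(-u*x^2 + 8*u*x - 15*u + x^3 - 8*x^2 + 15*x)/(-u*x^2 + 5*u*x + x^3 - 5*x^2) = (x - 3)/x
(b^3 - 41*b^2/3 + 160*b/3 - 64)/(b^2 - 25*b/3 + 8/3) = (3*b^2 - 17*b + 24)/(3*b - 1)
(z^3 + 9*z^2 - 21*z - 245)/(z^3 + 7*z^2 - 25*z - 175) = (z + 7)/(z + 5)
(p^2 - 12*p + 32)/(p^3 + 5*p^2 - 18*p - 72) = (p - 8)/(p^2 + 9*p + 18)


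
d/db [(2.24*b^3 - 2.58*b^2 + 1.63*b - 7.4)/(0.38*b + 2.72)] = (1.7024*b^3 + 17.298*b^2 - 14.0352*b + 7.2456)/(0.1444*b^2 + 2.0672*b + 7.3984)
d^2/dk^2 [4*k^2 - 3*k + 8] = 8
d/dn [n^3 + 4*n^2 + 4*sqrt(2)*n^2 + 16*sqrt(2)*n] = 3*n^2 + 8*n + 8*sqrt(2)*n + 16*sqrt(2)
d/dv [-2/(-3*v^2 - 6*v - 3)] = 4*(-v - 1)/(3*(v^2 + 2*v + 1)^2)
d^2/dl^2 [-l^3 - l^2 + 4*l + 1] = -6*l - 2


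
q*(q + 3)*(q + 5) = q^3 + 8*q^2 + 15*q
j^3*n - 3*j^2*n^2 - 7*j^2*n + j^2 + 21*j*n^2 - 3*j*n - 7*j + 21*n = (j - 7)*(j - 3*n)*(j*n + 1)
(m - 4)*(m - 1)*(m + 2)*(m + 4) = m^4 + m^3 - 18*m^2 - 16*m + 32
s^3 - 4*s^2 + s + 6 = (s - 3)*(s - 2)*(s + 1)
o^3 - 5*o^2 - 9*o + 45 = (o - 5)*(o - 3)*(o + 3)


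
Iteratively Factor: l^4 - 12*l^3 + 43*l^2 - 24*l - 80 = (l - 5)*(l^3 - 7*l^2 + 8*l + 16) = (l - 5)*(l - 4)*(l^2 - 3*l - 4) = (l - 5)*(l - 4)*(l + 1)*(l - 4)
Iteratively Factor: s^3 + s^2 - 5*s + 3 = (s + 3)*(s^2 - 2*s + 1) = (s - 1)*(s + 3)*(s - 1)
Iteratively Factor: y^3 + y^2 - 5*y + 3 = (y - 1)*(y^2 + 2*y - 3) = (y - 1)*(y + 3)*(y - 1)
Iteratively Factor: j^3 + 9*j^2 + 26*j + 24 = (j + 3)*(j^2 + 6*j + 8) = (j + 2)*(j + 3)*(j + 4)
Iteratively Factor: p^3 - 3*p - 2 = (p + 1)*(p^2 - p - 2) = (p + 1)^2*(p - 2)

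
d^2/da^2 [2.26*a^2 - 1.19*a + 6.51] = 4.52000000000000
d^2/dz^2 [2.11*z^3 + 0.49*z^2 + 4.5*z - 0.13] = 12.66*z + 0.98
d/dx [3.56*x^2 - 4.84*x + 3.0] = 7.12*x - 4.84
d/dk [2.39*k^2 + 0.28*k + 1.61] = 4.78*k + 0.28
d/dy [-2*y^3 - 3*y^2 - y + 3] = -6*y^2 - 6*y - 1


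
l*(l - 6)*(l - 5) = l^3 - 11*l^2 + 30*l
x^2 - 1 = (x - 1)*(x + 1)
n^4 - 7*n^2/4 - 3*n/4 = n*(n - 3/2)*(n + 1/2)*(n + 1)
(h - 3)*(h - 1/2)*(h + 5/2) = h^3 - h^2 - 29*h/4 + 15/4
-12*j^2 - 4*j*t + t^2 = (-6*j + t)*(2*j + t)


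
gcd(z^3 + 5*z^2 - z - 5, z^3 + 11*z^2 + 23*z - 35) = z^2 + 4*z - 5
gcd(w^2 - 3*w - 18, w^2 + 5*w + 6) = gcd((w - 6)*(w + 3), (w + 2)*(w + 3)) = w + 3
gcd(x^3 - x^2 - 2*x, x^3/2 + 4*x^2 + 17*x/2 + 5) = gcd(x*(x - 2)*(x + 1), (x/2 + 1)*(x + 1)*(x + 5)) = x + 1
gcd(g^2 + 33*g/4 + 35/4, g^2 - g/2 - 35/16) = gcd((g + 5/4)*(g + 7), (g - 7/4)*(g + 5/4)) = g + 5/4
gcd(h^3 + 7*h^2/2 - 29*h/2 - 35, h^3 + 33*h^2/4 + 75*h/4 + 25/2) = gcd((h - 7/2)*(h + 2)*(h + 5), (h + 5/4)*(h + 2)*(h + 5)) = h^2 + 7*h + 10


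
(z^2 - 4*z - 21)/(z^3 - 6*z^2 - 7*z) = (z + 3)/(z*(z + 1))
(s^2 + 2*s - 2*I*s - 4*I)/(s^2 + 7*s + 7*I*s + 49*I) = (s^2 + 2*s*(1 - I) - 4*I)/(s^2 + 7*s*(1 + I) + 49*I)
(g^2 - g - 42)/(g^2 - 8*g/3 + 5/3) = 3*(g^2 - g - 42)/(3*g^2 - 8*g + 5)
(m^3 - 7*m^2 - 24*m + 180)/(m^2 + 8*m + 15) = (m^2 - 12*m + 36)/(m + 3)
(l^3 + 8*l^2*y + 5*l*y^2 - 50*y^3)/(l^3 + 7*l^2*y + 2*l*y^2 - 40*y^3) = (l + 5*y)/(l + 4*y)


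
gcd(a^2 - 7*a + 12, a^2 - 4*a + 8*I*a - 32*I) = a - 4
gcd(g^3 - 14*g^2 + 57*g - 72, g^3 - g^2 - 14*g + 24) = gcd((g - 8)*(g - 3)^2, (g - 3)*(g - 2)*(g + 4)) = g - 3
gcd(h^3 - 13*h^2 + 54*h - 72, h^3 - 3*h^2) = h - 3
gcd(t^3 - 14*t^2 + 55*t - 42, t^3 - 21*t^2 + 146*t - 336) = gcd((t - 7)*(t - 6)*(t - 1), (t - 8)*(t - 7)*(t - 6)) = t^2 - 13*t + 42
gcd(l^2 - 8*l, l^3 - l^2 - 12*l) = l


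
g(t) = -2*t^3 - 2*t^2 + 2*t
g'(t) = -6*t^2 - 4*t + 2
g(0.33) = 0.37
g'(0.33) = 0.03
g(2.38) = -33.53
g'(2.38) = -41.51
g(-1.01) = -2.00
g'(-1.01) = -0.08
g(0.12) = 0.21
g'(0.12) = 1.43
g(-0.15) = -0.34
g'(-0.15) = 2.46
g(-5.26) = 225.21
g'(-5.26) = -142.97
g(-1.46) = -0.96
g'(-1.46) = -4.95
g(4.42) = -202.93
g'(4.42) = -132.90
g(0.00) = 0.00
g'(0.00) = 2.00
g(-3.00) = 30.00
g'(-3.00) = -40.00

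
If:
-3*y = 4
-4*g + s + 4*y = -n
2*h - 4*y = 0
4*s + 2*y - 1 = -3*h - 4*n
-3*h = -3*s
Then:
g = -29/48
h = -8/3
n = 67/12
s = -8/3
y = -4/3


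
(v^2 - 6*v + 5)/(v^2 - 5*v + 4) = (v - 5)/(v - 4)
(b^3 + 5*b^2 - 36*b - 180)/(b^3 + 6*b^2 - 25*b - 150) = (b - 6)/(b - 5)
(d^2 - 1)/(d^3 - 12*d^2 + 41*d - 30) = (d + 1)/(d^2 - 11*d + 30)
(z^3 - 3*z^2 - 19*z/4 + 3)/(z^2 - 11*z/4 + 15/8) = 2*(4*z^3 - 12*z^2 - 19*z + 12)/(8*z^2 - 22*z + 15)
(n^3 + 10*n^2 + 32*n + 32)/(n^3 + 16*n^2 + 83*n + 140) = (n^2 + 6*n + 8)/(n^2 + 12*n + 35)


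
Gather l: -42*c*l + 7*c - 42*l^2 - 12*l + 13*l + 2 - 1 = 7*c - 42*l^2 + l*(1 - 42*c) + 1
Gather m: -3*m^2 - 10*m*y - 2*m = -3*m^2 + m*(-10*y - 2)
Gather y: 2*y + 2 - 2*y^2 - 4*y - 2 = -2*y^2 - 2*y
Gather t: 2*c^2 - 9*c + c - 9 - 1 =2*c^2 - 8*c - 10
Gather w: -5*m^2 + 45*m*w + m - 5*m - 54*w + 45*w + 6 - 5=-5*m^2 - 4*m + w*(45*m - 9) + 1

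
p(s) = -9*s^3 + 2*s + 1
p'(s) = 2 - 27*s^2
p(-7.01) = 3087.23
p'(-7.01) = -1324.78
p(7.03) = -3111.80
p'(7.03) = -1332.36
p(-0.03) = 0.94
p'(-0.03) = 1.98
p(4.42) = -767.32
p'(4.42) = -525.48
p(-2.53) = 141.69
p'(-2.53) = -170.82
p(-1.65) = 38.13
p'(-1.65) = -71.51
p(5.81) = -1752.49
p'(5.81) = -909.41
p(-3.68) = 442.16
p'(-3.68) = -363.64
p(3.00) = -236.00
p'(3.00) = -241.00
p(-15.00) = 30346.00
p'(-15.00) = -6073.00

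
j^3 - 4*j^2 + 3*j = j*(j - 3)*(j - 1)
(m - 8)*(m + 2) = m^2 - 6*m - 16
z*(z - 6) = z^2 - 6*z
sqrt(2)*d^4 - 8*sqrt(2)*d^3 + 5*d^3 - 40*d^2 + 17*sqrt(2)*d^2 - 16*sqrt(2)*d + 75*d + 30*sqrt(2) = (d - 5)*(d - 3)*(d + 2*sqrt(2))*(sqrt(2)*d + 1)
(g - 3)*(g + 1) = g^2 - 2*g - 3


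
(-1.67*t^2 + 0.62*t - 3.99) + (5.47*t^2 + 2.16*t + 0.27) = 3.8*t^2 + 2.78*t - 3.72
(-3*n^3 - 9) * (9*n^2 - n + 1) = -27*n^5 + 3*n^4 - 3*n^3 - 81*n^2 + 9*n - 9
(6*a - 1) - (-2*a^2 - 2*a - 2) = 2*a^2 + 8*a + 1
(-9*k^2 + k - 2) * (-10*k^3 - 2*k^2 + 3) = 90*k^5 + 8*k^4 + 18*k^3 - 23*k^2 + 3*k - 6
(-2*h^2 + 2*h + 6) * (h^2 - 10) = -2*h^4 + 2*h^3 + 26*h^2 - 20*h - 60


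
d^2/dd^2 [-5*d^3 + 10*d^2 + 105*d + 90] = 20 - 30*d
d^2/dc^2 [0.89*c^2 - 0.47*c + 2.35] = 1.78000000000000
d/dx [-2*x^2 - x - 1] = -4*x - 1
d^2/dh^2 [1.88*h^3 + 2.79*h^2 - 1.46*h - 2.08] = 11.28*h + 5.58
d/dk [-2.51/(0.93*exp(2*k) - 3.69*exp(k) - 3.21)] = (4.6686*exp(k) - 9.2619)*exp(k)/(-0.93*exp(2*k) + 3.69*exp(k) + 3.21)^2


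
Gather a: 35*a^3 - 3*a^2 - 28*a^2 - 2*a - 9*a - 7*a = 35*a^3 - 31*a^2 - 18*a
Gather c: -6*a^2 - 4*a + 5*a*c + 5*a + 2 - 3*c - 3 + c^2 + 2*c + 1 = -6*a^2 + a + c^2 + c*(5*a - 1)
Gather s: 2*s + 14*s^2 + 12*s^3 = 12*s^3 + 14*s^2 + 2*s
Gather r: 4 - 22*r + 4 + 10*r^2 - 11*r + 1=10*r^2 - 33*r + 9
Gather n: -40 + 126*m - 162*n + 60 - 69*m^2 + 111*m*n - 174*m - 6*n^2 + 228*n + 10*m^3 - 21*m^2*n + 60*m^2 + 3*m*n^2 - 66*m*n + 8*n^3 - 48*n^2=10*m^3 - 9*m^2 - 48*m + 8*n^3 + n^2*(3*m - 54) + n*(-21*m^2 + 45*m + 66) + 20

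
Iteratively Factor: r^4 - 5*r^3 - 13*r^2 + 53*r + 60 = (r + 3)*(r^3 - 8*r^2 + 11*r + 20) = (r + 1)*(r + 3)*(r^2 - 9*r + 20) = (r - 5)*(r + 1)*(r + 3)*(r - 4)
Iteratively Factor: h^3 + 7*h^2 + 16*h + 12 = (h + 2)*(h^2 + 5*h + 6) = (h + 2)^2*(h + 3)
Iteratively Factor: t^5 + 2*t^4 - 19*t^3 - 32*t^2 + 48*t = (t - 4)*(t^4 + 6*t^3 + 5*t^2 - 12*t) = (t - 4)*(t + 4)*(t^3 + 2*t^2 - 3*t) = (t - 4)*(t - 1)*(t + 4)*(t^2 + 3*t) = t*(t - 4)*(t - 1)*(t + 4)*(t + 3)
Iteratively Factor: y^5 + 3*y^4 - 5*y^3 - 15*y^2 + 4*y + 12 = (y + 1)*(y^4 + 2*y^3 - 7*y^2 - 8*y + 12) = (y + 1)*(y + 3)*(y^3 - y^2 - 4*y + 4) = (y - 2)*(y + 1)*(y + 3)*(y^2 + y - 2) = (y - 2)*(y + 1)*(y + 2)*(y + 3)*(y - 1)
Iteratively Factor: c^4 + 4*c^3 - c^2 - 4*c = (c + 4)*(c^3 - c) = c*(c + 4)*(c^2 - 1) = c*(c + 1)*(c + 4)*(c - 1)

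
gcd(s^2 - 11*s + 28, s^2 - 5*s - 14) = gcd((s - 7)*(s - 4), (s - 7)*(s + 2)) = s - 7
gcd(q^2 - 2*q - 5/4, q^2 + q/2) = q + 1/2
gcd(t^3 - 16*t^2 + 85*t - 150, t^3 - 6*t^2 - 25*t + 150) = t^2 - 11*t + 30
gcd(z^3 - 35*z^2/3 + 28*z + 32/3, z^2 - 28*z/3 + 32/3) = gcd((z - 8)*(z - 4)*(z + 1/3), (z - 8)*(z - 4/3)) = z - 8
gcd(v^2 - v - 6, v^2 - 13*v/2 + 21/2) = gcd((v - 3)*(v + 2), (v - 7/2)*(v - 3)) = v - 3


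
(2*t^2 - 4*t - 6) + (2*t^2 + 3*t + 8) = 4*t^2 - t + 2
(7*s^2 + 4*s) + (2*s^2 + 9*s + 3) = 9*s^2 + 13*s + 3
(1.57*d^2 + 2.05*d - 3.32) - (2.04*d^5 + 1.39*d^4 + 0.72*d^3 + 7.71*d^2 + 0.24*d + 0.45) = -2.04*d^5 - 1.39*d^4 - 0.72*d^3 - 6.14*d^2 + 1.81*d - 3.77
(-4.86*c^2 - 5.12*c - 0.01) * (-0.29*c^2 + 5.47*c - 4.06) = 1.4094*c^4 - 25.0994*c^3 - 8.2719*c^2 + 20.7325*c + 0.0406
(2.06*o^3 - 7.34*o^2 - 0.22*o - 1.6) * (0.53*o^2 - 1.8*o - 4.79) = 1.0918*o^5 - 7.5982*o^4 + 3.228*o^3 + 34.7066*o^2 + 3.9338*o + 7.664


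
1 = 1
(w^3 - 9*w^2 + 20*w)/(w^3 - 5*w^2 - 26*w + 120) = w*(w - 5)/(w^2 - w - 30)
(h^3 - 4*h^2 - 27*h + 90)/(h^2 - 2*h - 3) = (h^2 - h - 30)/(h + 1)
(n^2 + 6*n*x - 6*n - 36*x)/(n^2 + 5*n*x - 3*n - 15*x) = (n^2 + 6*n*x - 6*n - 36*x)/(n^2 + 5*n*x - 3*n - 15*x)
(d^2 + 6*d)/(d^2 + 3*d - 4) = d*(d + 6)/(d^2 + 3*d - 4)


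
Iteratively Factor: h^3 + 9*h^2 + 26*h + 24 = (h + 2)*(h^2 + 7*h + 12) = (h + 2)*(h + 3)*(h + 4)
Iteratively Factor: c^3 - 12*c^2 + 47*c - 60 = (c - 3)*(c^2 - 9*c + 20) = (c - 4)*(c - 3)*(c - 5)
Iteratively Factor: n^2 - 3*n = (n)*(n - 3)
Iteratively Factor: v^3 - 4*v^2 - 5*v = (v - 5)*(v^2 + v) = v*(v - 5)*(v + 1)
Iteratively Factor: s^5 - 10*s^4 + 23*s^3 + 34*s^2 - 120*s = (s - 4)*(s^4 - 6*s^3 - s^2 + 30*s) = (s - 4)*(s + 2)*(s^3 - 8*s^2 + 15*s) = s*(s - 4)*(s + 2)*(s^2 - 8*s + 15) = s*(s - 4)*(s - 3)*(s + 2)*(s - 5)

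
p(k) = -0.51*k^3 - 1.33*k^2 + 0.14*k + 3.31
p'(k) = -1.53*k^2 - 2.66*k + 0.14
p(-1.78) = 1.72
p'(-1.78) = 0.03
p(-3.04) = 4.92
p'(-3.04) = -5.91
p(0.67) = 2.65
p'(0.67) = -2.33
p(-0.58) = 2.88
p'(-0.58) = 1.17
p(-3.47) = 8.12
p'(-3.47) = -9.05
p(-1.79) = 1.72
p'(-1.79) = -0.00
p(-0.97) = 2.39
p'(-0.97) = 1.28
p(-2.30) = 2.16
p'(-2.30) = -1.84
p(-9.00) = 266.11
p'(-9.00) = -99.85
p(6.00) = -153.89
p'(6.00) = -70.90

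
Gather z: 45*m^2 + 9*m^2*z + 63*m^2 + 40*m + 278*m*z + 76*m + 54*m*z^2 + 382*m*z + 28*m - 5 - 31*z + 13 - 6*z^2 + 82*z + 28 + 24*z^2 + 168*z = 108*m^2 + 144*m + z^2*(54*m + 18) + z*(9*m^2 + 660*m + 219) + 36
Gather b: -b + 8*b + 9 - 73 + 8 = 7*b - 56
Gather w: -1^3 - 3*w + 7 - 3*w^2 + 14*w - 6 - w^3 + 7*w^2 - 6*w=-w^3 + 4*w^2 + 5*w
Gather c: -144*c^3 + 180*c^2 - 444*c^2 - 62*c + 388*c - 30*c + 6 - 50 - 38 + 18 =-144*c^3 - 264*c^2 + 296*c - 64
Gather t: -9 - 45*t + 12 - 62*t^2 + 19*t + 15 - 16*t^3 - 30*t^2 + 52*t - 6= -16*t^3 - 92*t^2 + 26*t + 12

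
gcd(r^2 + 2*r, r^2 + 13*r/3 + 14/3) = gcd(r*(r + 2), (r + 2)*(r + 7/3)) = r + 2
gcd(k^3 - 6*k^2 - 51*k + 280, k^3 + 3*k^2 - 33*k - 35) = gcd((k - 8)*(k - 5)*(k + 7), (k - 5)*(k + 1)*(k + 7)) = k^2 + 2*k - 35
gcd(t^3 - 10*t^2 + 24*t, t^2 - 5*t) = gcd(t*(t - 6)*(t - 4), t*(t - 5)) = t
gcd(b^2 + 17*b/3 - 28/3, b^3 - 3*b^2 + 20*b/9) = b - 4/3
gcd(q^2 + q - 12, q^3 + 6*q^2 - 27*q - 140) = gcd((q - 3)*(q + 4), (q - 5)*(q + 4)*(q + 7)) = q + 4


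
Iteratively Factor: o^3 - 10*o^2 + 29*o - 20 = (o - 1)*(o^2 - 9*o + 20) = (o - 5)*(o - 1)*(o - 4)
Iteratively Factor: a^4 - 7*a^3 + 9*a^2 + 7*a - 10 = (a - 2)*(a^3 - 5*a^2 - a + 5) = (a - 2)*(a - 1)*(a^2 - 4*a - 5) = (a - 2)*(a - 1)*(a + 1)*(a - 5)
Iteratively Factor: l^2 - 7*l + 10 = (l - 5)*(l - 2)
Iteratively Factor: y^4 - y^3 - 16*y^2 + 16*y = (y + 4)*(y^3 - 5*y^2 + 4*y) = y*(y + 4)*(y^2 - 5*y + 4) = y*(y - 4)*(y + 4)*(y - 1)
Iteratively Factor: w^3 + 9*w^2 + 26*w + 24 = (w + 2)*(w^2 + 7*w + 12) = (w + 2)*(w + 3)*(w + 4)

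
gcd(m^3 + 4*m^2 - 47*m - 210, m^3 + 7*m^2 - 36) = m + 6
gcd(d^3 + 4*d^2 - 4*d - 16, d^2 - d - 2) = d - 2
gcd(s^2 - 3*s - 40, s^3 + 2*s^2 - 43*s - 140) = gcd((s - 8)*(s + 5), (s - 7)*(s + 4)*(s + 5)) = s + 5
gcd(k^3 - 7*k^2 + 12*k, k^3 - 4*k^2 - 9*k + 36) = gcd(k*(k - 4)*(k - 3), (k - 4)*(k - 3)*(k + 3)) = k^2 - 7*k + 12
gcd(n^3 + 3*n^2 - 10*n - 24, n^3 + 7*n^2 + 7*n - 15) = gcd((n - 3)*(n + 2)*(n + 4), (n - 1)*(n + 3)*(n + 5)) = 1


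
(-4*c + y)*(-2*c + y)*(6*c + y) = 48*c^3 - 28*c^2*y + y^3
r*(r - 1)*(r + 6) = r^3 + 5*r^2 - 6*r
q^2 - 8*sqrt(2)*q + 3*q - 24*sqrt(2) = (q + 3)*(q - 8*sqrt(2))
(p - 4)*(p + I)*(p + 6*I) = p^3 - 4*p^2 + 7*I*p^2 - 6*p - 28*I*p + 24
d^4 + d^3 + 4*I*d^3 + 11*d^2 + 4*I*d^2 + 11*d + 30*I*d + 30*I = (d + 1)*(d - 3*I)*(d + 2*I)*(d + 5*I)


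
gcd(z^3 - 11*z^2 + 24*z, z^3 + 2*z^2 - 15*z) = z^2 - 3*z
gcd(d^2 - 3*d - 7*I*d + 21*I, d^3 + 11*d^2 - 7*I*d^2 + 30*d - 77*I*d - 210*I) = d - 7*I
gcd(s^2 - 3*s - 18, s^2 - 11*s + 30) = s - 6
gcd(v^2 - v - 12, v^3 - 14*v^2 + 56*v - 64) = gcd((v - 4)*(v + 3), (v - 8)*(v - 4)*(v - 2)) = v - 4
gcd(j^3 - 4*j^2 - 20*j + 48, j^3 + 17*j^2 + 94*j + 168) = j + 4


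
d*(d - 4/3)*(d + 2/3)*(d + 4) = d^4 + 10*d^3/3 - 32*d^2/9 - 32*d/9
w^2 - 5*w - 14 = (w - 7)*(w + 2)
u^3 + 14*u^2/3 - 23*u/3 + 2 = (u - 1)*(u - 1/3)*(u + 6)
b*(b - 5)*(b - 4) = b^3 - 9*b^2 + 20*b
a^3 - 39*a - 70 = (a - 7)*(a + 2)*(a + 5)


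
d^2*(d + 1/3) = d^3 + d^2/3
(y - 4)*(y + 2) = y^2 - 2*y - 8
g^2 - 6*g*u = g*(g - 6*u)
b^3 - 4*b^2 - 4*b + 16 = (b - 4)*(b - 2)*(b + 2)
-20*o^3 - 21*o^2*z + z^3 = (-5*o + z)*(o + z)*(4*o + z)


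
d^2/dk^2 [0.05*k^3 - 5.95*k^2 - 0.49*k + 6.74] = 0.3*k - 11.9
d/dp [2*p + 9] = 2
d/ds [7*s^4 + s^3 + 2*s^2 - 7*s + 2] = 28*s^3 + 3*s^2 + 4*s - 7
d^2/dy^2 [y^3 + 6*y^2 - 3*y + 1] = 6*y + 12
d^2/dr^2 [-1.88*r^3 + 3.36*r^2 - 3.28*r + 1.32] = 6.72 - 11.28*r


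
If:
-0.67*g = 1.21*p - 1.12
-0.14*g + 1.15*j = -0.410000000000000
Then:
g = 1.67164179104478 - 1.80597014925373*p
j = -0.219857235561324*p - 0.153017521090201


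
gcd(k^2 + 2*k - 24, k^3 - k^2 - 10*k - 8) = k - 4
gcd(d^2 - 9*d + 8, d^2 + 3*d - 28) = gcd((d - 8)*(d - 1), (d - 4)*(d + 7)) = 1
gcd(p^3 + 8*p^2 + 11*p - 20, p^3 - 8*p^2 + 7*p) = p - 1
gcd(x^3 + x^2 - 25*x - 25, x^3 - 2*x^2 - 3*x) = x + 1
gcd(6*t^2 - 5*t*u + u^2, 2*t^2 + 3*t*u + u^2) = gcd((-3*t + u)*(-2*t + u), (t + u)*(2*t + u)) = 1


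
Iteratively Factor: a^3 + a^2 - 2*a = (a - 1)*(a^2 + 2*a) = (a - 1)*(a + 2)*(a)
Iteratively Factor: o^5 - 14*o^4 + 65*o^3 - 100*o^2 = (o - 5)*(o^4 - 9*o^3 + 20*o^2) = o*(o - 5)*(o^3 - 9*o^2 + 20*o) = o*(o - 5)^2*(o^2 - 4*o) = o*(o - 5)^2*(o - 4)*(o)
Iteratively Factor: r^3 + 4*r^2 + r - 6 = (r - 1)*(r^2 + 5*r + 6) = (r - 1)*(r + 3)*(r + 2)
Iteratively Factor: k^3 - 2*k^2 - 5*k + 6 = (k - 1)*(k^2 - k - 6) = (k - 3)*(k - 1)*(k + 2)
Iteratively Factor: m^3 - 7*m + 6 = (m - 2)*(m^2 + 2*m - 3) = (m - 2)*(m + 3)*(m - 1)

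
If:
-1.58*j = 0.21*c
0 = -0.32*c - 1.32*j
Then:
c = 0.00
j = 0.00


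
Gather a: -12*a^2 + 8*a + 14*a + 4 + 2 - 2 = -12*a^2 + 22*a + 4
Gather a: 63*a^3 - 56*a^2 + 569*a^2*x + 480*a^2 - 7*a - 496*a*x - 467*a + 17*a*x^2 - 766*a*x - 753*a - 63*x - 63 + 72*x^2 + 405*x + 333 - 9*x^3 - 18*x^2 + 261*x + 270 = 63*a^3 + a^2*(569*x + 424) + a*(17*x^2 - 1262*x - 1227) - 9*x^3 + 54*x^2 + 603*x + 540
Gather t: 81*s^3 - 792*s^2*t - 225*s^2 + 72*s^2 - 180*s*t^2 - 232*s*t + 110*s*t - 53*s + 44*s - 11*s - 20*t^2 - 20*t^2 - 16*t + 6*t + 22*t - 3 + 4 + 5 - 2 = 81*s^3 - 153*s^2 - 20*s + t^2*(-180*s - 40) + t*(-792*s^2 - 122*s + 12) + 4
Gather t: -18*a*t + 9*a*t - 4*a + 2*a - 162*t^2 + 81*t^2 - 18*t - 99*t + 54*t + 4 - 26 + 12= -2*a - 81*t^2 + t*(-9*a - 63) - 10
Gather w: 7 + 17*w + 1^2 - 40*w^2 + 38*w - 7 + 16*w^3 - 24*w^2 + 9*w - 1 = 16*w^3 - 64*w^2 + 64*w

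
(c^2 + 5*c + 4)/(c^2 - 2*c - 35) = (c^2 + 5*c + 4)/(c^2 - 2*c - 35)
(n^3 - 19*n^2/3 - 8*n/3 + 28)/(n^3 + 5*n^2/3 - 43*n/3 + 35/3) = (n^2 - 4*n - 12)/(n^2 + 4*n - 5)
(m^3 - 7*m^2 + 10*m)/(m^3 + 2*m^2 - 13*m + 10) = m*(m - 5)/(m^2 + 4*m - 5)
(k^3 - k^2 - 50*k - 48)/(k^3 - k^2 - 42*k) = (k^2 - 7*k - 8)/(k*(k - 7))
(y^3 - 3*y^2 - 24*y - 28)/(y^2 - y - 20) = (-y^3 + 3*y^2 + 24*y + 28)/(-y^2 + y + 20)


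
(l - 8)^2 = l^2 - 16*l + 64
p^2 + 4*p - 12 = (p - 2)*(p + 6)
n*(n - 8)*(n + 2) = n^3 - 6*n^2 - 16*n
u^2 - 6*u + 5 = (u - 5)*(u - 1)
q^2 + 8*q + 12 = (q + 2)*(q + 6)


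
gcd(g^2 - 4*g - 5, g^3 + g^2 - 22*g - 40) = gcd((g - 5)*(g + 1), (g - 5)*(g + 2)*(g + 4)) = g - 5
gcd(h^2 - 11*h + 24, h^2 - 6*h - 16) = h - 8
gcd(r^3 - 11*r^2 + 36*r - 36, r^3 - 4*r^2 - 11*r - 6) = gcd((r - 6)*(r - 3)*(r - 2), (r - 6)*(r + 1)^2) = r - 6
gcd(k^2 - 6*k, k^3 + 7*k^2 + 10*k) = k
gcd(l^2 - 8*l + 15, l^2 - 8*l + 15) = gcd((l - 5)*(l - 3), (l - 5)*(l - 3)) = l^2 - 8*l + 15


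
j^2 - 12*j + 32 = (j - 8)*(j - 4)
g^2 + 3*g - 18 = (g - 3)*(g + 6)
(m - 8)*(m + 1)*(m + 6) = m^3 - m^2 - 50*m - 48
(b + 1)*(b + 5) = b^2 + 6*b + 5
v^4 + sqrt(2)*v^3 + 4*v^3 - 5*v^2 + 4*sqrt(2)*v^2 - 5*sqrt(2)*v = v*(v - 1)*(v + 5)*(v + sqrt(2))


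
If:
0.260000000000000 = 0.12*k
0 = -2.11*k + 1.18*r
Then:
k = 2.17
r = 3.87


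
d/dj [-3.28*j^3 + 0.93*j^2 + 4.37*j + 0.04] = -9.84*j^2 + 1.86*j + 4.37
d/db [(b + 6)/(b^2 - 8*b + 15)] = (b^2 - 8*b - 2*(b - 4)*(b + 6) + 15)/(b^2 - 8*b + 15)^2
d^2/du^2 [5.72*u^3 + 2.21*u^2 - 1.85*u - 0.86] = 34.32*u + 4.42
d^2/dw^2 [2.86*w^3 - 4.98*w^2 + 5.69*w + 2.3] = 17.16*w - 9.96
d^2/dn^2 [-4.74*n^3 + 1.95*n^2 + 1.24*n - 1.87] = 3.9 - 28.44*n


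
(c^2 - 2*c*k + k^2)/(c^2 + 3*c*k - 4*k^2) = (c - k)/(c + 4*k)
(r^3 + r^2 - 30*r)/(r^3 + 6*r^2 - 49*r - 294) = r*(r - 5)/(r^2 - 49)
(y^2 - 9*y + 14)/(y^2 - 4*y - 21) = (y - 2)/(y + 3)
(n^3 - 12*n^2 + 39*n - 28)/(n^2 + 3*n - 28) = (n^2 - 8*n + 7)/(n + 7)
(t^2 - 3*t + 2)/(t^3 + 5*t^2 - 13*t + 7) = (t - 2)/(t^2 + 6*t - 7)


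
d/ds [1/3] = 0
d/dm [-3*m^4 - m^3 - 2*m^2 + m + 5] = -12*m^3 - 3*m^2 - 4*m + 1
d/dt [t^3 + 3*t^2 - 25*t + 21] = 3*t^2 + 6*t - 25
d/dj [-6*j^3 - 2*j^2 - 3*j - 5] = -18*j^2 - 4*j - 3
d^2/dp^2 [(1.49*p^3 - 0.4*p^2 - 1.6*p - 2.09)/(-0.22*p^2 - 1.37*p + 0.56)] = (1.11022302462516e-16*p^5 - 8.88178419700125e-16*p^4 - 6.046538*p^3 + 7.761384*p^2 + 2.158692*p + 11.066338)/(0.010648*p^6 + 0.198924*p^5 + 1.157442*p^4 + 1.558649*p^3 - 2.946216*p^2 + 1.288896*p - 0.175616)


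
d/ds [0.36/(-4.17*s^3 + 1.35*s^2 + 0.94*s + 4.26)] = (4.5036*s^2 - 0.972*s - 0.3384)/(-4.17*s^3 + 1.35*s^2 + 0.94*s + 4.26)^2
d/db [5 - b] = -1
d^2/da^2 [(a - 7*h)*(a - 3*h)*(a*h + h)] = 2*h*(3*a - 10*h + 1)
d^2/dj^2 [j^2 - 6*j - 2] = 2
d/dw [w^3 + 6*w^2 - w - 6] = 3*w^2 + 12*w - 1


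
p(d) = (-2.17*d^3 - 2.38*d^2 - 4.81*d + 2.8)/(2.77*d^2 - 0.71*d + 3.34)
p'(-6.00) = -0.74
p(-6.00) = 3.86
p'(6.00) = -0.78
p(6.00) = -5.88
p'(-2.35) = -0.49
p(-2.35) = 1.43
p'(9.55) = -0.78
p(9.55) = -8.63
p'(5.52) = -0.78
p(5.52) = -5.50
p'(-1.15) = -0.03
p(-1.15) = 1.08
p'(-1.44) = -0.17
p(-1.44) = 1.12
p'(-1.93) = -0.37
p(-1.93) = 1.25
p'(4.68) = -0.78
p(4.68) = -4.85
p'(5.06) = -0.78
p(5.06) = -5.15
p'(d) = (0.71 - 5.54*d)*(-2.17*d^3 - 2.38*d^2 - 4.81*d + 2.8)/(2.77*d^2 - 0.71*d + 3.34)^2 + (-6.51*d^2 - 4.76*d - 4.81)/(2.77*d^2 - 0.71*d + 3.34) = (-6.0109*d^4 + 3.0814*d^3 - 6.7299*d^2 - 31.4104*d - 14.0774)/(7.6729*d^4 - 3.9334*d^3 + 19.0077*d^2 - 4.7428*d + 11.1556)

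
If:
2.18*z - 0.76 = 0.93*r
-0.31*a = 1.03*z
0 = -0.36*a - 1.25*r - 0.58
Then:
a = -0.85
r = -0.22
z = 0.25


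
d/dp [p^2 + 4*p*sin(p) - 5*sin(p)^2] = 4*p*cos(p) + 2*p + 4*sin(p) - 5*sin(2*p)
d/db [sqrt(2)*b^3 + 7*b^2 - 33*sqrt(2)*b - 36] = 3*sqrt(2)*b^2 + 14*b - 33*sqrt(2)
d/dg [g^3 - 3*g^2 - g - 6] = 3*g^2 - 6*g - 1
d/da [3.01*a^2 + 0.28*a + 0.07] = 6.02*a + 0.28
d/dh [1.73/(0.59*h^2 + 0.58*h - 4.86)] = (-2.0414*h - 1.0034)/(0.59*h^2 + 0.58*h - 4.86)^2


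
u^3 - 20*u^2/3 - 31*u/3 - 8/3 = (u - 8)*(u + 1/3)*(u + 1)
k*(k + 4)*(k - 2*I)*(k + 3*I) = k^4 + 4*k^3 + I*k^3 + 6*k^2 + 4*I*k^2 + 24*k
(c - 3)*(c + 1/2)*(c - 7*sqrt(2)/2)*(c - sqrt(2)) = c^4 - 9*sqrt(2)*c^3/2 - 5*c^3/2 + 11*c^2/2 + 45*sqrt(2)*c^2/4 - 35*c/2 + 27*sqrt(2)*c/4 - 21/2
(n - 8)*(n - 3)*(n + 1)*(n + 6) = n^4 - 4*n^3 - 47*n^2 + 102*n + 144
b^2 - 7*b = b*(b - 7)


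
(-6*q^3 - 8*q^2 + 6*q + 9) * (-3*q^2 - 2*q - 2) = 18*q^5 + 36*q^4 + 10*q^3 - 23*q^2 - 30*q - 18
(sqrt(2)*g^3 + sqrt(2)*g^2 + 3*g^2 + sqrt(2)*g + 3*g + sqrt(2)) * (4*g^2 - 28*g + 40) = 4*sqrt(2)*g^5 - 24*sqrt(2)*g^4 + 12*g^4 - 72*g^3 + 16*sqrt(2)*g^3 + 16*sqrt(2)*g^2 + 36*g^2 + 12*sqrt(2)*g + 120*g + 40*sqrt(2)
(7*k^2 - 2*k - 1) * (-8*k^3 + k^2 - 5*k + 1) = -56*k^5 + 23*k^4 - 29*k^3 + 16*k^2 + 3*k - 1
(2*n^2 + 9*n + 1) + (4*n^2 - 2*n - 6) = 6*n^2 + 7*n - 5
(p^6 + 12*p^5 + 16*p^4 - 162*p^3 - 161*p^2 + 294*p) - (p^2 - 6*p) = p^6 + 12*p^5 + 16*p^4 - 162*p^3 - 162*p^2 + 300*p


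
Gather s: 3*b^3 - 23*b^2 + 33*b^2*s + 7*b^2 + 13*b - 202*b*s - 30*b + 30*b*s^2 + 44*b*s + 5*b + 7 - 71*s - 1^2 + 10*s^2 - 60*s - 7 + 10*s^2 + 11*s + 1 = 3*b^3 - 16*b^2 - 12*b + s^2*(30*b + 20) + s*(33*b^2 - 158*b - 120)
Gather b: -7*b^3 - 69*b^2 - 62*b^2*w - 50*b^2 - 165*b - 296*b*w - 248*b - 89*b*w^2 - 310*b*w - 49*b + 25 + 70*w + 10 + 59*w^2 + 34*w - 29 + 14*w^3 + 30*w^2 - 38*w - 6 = -7*b^3 + b^2*(-62*w - 119) + b*(-89*w^2 - 606*w - 462) + 14*w^3 + 89*w^2 + 66*w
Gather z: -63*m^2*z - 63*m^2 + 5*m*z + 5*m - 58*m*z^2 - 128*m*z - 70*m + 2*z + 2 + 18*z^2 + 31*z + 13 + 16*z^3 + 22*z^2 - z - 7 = -63*m^2 - 65*m + 16*z^3 + z^2*(40 - 58*m) + z*(-63*m^2 - 123*m + 32) + 8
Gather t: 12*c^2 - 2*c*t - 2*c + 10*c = 12*c^2 - 2*c*t + 8*c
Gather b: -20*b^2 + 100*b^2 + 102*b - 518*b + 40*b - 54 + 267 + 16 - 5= 80*b^2 - 376*b + 224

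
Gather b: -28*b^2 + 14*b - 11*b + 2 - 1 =-28*b^2 + 3*b + 1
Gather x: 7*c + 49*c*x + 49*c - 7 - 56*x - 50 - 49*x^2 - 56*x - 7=56*c - 49*x^2 + x*(49*c - 112) - 64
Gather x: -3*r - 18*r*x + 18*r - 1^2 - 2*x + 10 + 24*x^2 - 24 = 15*r + 24*x^2 + x*(-18*r - 2) - 15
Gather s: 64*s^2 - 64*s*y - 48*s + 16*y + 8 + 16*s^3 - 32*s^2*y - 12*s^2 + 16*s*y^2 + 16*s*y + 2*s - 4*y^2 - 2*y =16*s^3 + s^2*(52 - 32*y) + s*(16*y^2 - 48*y - 46) - 4*y^2 + 14*y + 8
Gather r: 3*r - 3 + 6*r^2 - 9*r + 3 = 6*r^2 - 6*r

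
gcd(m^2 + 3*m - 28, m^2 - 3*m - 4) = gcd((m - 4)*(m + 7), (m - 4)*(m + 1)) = m - 4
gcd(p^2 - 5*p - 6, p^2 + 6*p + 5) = p + 1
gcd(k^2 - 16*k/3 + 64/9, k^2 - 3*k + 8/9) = k - 8/3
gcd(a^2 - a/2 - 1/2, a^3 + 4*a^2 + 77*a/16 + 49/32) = a + 1/2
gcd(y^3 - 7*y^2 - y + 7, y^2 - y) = y - 1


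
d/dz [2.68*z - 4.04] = 2.68000000000000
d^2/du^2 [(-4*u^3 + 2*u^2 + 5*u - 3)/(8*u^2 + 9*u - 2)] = 2*(-212*u^3 - 264*u^2 - 456*u - 193)/(512*u^6 + 1728*u^5 + 1560*u^4 - 135*u^3 - 390*u^2 + 108*u - 8)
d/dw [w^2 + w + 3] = 2*w + 1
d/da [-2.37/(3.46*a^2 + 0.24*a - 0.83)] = (16.4004*a + 0.5688)/(3.46*a^2 + 0.24*a - 0.83)^2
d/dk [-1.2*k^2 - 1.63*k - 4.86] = -2.4*k - 1.63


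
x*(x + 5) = x^2 + 5*x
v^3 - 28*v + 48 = (v - 4)*(v - 2)*(v + 6)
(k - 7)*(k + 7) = k^2 - 49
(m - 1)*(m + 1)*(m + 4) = m^3 + 4*m^2 - m - 4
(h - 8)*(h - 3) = h^2 - 11*h + 24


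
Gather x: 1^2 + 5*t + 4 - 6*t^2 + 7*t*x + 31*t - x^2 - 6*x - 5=-6*t^2 + 36*t - x^2 + x*(7*t - 6)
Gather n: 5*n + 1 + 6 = 5*n + 7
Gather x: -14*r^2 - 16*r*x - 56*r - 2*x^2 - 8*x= -14*r^2 - 56*r - 2*x^2 + x*(-16*r - 8)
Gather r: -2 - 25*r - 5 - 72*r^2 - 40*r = -72*r^2 - 65*r - 7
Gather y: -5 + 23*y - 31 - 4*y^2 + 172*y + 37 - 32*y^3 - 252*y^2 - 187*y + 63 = -32*y^3 - 256*y^2 + 8*y + 64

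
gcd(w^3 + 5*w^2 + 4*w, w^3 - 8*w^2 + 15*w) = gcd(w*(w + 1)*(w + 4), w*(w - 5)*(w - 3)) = w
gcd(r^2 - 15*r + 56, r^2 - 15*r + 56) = r^2 - 15*r + 56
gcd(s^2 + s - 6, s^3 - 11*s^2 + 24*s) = 1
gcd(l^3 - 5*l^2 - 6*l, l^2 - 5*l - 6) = l^2 - 5*l - 6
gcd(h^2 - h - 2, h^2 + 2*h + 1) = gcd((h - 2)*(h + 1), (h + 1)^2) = h + 1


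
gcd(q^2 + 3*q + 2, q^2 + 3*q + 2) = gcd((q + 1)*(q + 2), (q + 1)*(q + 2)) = q^2 + 3*q + 2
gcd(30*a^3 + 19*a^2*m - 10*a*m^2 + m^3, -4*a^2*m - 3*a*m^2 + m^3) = a + m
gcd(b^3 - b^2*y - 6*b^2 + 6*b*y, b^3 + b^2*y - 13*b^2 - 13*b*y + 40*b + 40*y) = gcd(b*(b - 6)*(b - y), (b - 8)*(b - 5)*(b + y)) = 1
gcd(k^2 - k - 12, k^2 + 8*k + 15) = k + 3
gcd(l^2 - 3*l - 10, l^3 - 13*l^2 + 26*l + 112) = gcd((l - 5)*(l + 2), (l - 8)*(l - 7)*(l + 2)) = l + 2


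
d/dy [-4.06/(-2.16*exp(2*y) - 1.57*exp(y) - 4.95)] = (-17.5392*exp(y) - 6.3742)*exp(y)/(2.16*exp(2*y) + 1.57*exp(y) + 4.95)^2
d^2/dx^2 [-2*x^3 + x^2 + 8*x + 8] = 2 - 12*x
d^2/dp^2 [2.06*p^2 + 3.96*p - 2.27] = 4.12000000000000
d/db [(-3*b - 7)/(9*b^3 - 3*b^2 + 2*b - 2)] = 2*(27*b^3 + 90*b^2 - 21*b + 10)/(81*b^6 - 54*b^5 + 45*b^4 - 48*b^3 + 16*b^2 - 8*b + 4)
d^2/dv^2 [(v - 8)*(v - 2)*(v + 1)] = 6*v - 18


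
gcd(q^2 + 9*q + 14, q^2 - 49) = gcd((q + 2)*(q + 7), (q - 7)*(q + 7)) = q + 7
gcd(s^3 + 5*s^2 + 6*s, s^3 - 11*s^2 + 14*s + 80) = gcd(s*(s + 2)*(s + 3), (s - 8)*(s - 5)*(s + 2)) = s + 2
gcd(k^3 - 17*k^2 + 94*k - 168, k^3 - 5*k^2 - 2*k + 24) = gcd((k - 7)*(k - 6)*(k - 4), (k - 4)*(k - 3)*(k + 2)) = k - 4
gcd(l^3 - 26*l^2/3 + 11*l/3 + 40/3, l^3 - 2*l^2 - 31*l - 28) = l + 1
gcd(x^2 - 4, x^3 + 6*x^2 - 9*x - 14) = x - 2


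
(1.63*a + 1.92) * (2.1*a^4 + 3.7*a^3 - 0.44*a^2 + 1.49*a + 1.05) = 3.423*a^5 + 10.063*a^4 + 6.3868*a^3 + 1.5839*a^2 + 4.5723*a + 2.016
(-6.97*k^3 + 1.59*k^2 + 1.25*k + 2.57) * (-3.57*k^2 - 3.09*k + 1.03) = 24.8829*k^5 + 15.861*k^4 - 16.5547*k^3 - 11.3997*k^2 - 6.6538*k + 2.6471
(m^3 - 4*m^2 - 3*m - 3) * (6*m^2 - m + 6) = 6*m^5 - 25*m^4 - 8*m^3 - 39*m^2 - 15*m - 18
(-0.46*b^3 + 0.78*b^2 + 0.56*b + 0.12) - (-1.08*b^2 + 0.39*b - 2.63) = -0.46*b^3 + 1.86*b^2 + 0.17*b + 2.75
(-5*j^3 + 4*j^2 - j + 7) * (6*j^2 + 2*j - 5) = -30*j^5 + 14*j^4 + 27*j^3 + 20*j^2 + 19*j - 35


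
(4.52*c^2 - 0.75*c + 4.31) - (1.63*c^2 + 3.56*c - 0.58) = 2.89*c^2 - 4.31*c + 4.89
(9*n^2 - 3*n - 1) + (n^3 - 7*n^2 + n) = n^3 + 2*n^2 - 2*n - 1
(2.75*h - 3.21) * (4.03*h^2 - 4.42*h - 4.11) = 11.0825*h^3 - 25.0913*h^2 + 2.8857*h + 13.1931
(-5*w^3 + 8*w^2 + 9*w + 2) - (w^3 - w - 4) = -6*w^3 + 8*w^2 + 10*w + 6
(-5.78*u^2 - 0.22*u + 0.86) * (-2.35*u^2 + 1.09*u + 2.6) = 13.583*u^4 - 5.7832*u^3 - 17.2888*u^2 + 0.3654*u + 2.236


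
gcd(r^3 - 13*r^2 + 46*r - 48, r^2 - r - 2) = r - 2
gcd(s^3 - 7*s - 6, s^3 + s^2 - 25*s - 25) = s + 1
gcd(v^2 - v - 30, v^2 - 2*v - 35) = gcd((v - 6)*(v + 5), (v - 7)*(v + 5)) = v + 5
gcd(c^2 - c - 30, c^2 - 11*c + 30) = c - 6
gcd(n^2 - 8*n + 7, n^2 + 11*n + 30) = 1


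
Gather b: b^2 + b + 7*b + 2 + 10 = b^2 + 8*b + 12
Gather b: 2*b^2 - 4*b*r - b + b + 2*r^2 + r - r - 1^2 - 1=2*b^2 - 4*b*r + 2*r^2 - 2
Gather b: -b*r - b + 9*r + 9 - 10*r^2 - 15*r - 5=b*(-r - 1) - 10*r^2 - 6*r + 4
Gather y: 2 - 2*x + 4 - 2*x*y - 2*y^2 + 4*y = -2*x - 2*y^2 + y*(4 - 2*x) + 6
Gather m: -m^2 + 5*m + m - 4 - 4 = -m^2 + 6*m - 8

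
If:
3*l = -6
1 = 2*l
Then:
No Solution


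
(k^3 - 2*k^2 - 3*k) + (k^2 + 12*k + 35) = k^3 - k^2 + 9*k + 35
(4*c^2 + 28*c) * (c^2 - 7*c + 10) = 4*c^4 - 156*c^2 + 280*c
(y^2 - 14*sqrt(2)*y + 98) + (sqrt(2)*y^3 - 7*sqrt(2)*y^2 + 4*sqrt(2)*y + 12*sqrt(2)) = sqrt(2)*y^3 - 7*sqrt(2)*y^2 + y^2 - 10*sqrt(2)*y + 12*sqrt(2) + 98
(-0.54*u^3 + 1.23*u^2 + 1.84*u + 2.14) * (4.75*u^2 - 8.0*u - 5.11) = -2.565*u^5 + 10.1625*u^4 + 1.6594*u^3 - 10.8403*u^2 - 26.5224*u - 10.9354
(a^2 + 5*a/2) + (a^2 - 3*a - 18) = 2*a^2 - a/2 - 18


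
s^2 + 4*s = s*(s + 4)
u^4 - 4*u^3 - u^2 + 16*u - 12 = (u - 3)*(u - 2)*(u - 1)*(u + 2)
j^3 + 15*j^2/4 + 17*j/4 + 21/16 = (j + 1/2)*(j + 3/2)*(j + 7/4)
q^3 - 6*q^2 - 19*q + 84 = (q - 7)*(q - 3)*(q + 4)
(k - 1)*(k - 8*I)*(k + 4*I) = k^3 - k^2 - 4*I*k^2 + 32*k + 4*I*k - 32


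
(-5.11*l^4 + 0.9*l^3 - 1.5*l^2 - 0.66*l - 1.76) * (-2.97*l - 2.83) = 15.1767*l^5 + 11.7883*l^4 + 1.908*l^3 + 6.2052*l^2 + 7.095*l + 4.9808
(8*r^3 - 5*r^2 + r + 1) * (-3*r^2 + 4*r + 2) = -24*r^5 + 47*r^4 - 7*r^3 - 9*r^2 + 6*r + 2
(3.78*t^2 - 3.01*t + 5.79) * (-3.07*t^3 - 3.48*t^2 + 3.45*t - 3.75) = -11.6046*t^5 - 3.9137*t^4 + 5.7405*t^3 - 44.7087*t^2 + 31.263*t - 21.7125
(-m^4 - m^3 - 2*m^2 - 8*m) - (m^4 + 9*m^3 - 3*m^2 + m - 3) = -2*m^4 - 10*m^3 + m^2 - 9*m + 3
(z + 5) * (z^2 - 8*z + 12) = z^3 - 3*z^2 - 28*z + 60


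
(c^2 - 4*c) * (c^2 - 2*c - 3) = c^4 - 6*c^3 + 5*c^2 + 12*c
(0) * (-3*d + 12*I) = 0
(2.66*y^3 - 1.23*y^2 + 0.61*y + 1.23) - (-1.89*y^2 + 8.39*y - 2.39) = 2.66*y^3 + 0.66*y^2 - 7.78*y + 3.62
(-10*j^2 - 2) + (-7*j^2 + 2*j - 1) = -17*j^2 + 2*j - 3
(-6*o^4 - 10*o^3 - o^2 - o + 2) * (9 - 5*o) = 30*o^5 - 4*o^4 - 85*o^3 - 4*o^2 - 19*o + 18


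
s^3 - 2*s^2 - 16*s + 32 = (s - 4)*(s - 2)*(s + 4)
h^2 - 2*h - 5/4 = (h - 5/2)*(h + 1/2)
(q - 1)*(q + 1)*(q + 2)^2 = q^4 + 4*q^3 + 3*q^2 - 4*q - 4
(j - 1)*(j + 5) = j^2 + 4*j - 5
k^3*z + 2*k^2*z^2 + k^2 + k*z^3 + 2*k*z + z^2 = (k + z)^2*(k*z + 1)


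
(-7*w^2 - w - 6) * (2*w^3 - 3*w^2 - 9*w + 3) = -14*w^5 + 19*w^4 + 54*w^3 + 6*w^2 + 51*w - 18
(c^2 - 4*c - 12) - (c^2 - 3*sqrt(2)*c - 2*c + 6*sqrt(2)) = -2*c + 3*sqrt(2)*c - 12 - 6*sqrt(2)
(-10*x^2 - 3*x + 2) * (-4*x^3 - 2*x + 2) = 40*x^5 + 12*x^4 + 12*x^3 - 14*x^2 - 10*x + 4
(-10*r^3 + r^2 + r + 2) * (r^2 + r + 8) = -10*r^5 - 9*r^4 - 78*r^3 + 11*r^2 + 10*r + 16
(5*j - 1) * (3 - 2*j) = -10*j^2 + 17*j - 3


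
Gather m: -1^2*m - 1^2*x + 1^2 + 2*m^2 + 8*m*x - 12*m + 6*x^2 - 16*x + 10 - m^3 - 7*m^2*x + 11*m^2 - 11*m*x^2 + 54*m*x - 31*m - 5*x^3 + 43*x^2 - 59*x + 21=-m^3 + m^2*(13 - 7*x) + m*(-11*x^2 + 62*x - 44) - 5*x^3 + 49*x^2 - 76*x + 32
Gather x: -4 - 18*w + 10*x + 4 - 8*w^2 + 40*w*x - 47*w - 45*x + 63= -8*w^2 - 65*w + x*(40*w - 35) + 63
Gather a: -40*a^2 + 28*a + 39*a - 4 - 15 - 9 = -40*a^2 + 67*a - 28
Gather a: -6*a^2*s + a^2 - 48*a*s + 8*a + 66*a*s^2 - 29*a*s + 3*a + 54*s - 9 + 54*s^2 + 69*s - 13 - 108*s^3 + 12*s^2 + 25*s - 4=a^2*(1 - 6*s) + a*(66*s^2 - 77*s + 11) - 108*s^3 + 66*s^2 + 148*s - 26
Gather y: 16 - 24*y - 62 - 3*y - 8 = -27*y - 54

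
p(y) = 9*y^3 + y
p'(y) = 27*y^2 + 1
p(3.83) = 509.47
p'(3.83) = 397.06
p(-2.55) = -151.78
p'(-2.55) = 176.57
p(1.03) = 10.86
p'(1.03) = 29.64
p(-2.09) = -84.25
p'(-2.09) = 118.94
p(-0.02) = -0.02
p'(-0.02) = 1.01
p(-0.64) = -3.00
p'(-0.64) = 12.06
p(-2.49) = -141.43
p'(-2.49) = 168.40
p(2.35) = 119.15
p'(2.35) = 150.11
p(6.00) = 1950.00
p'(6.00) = 973.00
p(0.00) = 0.00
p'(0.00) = 1.00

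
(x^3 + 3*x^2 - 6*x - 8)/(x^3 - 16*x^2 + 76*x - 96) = (x^2 + 5*x + 4)/(x^2 - 14*x + 48)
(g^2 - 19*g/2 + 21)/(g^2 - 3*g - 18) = (g - 7/2)/(g + 3)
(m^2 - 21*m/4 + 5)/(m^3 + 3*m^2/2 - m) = (4*m^2 - 21*m + 20)/(2*m*(2*m^2 + 3*m - 2))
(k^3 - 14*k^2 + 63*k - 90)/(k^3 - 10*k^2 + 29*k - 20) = (k^2 - 9*k + 18)/(k^2 - 5*k + 4)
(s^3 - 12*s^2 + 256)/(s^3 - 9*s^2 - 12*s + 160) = (s - 8)/(s - 5)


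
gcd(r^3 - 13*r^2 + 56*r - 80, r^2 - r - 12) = r - 4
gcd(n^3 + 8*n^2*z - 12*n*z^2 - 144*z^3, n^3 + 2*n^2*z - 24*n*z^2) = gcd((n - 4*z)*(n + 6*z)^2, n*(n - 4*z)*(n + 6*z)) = -n^2 - 2*n*z + 24*z^2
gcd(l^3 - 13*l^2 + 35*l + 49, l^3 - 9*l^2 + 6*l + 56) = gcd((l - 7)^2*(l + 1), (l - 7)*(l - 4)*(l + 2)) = l - 7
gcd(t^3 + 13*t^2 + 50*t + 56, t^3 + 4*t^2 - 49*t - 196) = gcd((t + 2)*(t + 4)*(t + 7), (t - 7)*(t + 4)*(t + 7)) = t^2 + 11*t + 28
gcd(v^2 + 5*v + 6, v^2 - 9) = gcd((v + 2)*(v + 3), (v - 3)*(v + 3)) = v + 3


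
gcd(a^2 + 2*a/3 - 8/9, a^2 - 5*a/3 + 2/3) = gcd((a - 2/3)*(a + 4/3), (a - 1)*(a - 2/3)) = a - 2/3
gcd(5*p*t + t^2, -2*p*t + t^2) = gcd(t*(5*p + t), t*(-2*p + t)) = t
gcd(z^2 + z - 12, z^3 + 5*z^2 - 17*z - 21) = z - 3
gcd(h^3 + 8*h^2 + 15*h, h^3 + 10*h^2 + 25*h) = h^2 + 5*h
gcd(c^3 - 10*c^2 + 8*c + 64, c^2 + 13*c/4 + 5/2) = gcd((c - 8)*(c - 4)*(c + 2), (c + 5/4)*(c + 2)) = c + 2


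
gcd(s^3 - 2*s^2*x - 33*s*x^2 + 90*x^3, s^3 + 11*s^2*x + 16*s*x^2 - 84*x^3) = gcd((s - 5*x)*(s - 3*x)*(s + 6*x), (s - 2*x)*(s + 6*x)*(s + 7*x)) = s + 6*x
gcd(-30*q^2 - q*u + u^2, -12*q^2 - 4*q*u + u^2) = 6*q - u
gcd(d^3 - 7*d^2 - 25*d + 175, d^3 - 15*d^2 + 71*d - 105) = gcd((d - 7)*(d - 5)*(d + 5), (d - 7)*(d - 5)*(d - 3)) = d^2 - 12*d + 35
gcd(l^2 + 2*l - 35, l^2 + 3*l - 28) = l + 7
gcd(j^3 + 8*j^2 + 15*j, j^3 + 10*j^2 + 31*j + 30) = j^2 + 8*j + 15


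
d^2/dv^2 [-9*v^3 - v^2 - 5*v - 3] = -54*v - 2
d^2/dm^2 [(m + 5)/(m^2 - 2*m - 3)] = 2*(3*(-m - 1)*(-m^2 + 2*m + 3) - 4*(m - 1)^2*(m + 5))/(-m^2 + 2*m + 3)^3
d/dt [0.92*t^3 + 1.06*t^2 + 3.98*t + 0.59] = 2.76*t^2 + 2.12*t + 3.98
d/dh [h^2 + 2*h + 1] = 2*h + 2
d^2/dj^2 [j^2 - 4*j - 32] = 2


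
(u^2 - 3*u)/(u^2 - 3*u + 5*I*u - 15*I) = u/(u + 5*I)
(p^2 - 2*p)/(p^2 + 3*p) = (p - 2)/(p + 3)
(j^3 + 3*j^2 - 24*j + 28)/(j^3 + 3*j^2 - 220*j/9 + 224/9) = 9*(j^2 - 4*j + 4)/(9*j^2 - 36*j + 32)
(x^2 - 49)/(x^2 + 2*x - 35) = (x - 7)/(x - 5)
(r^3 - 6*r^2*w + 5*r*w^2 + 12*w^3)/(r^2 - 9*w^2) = (r^2 - 3*r*w - 4*w^2)/(r + 3*w)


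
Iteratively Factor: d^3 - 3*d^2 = (d)*(d^2 - 3*d) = d^2*(d - 3)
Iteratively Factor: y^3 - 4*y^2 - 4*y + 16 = (y - 2)*(y^2 - 2*y - 8) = (y - 4)*(y - 2)*(y + 2)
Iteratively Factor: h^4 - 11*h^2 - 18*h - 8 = (h - 4)*(h^3 + 4*h^2 + 5*h + 2) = (h - 4)*(h + 1)*(h^2 + 3*h + 2) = (h - 4)*(h + 1)^2*(h + 2)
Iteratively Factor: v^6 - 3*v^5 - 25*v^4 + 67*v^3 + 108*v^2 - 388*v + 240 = (v - 2)*(v^5 - v^4 - 27*v^3 + 13*v^2 + 134*v - 120) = (v - 2)*(v + 4)*(v^4 - 5*v^3 - 7*v^2 + 41*v - 30) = (v - 2)^2*(v + 4)*(v^3 - 3*v^2 - 13*v + 15) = (v - 2)^2*(v - 1)*(v + 4)*(v^2 - 2*v - 15) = (v - 2)^2*(v - 1)*(v + 3)*(v + 4)*(v - 5)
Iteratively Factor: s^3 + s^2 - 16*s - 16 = (s + 4)*(s^2 - 3*s - 4) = (s + 1)*(s + 4)*(s - 4)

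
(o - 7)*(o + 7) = o^2 - 49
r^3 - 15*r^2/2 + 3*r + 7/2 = (r - 7)*(r - 1)*(r + 1/2)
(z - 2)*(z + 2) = z^2 - 4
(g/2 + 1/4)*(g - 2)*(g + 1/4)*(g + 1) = g^4/2 - g^3/8 - 21*g^2/16 - 13*g/16 - 1/8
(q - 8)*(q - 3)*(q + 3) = q^3 - 8*q^2 - 9*q + 72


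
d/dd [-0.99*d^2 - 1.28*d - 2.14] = -1.98*d - 1.28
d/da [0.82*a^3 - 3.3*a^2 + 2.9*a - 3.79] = 2.46*a^2 - 6.6*a + 2.9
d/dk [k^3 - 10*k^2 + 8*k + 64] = 3*k^2 - 20*k + 8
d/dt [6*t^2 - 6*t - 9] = 12*t - 6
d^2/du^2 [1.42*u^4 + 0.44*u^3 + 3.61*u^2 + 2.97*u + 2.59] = 17.04*u^2 + 2.64*u + 7.22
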